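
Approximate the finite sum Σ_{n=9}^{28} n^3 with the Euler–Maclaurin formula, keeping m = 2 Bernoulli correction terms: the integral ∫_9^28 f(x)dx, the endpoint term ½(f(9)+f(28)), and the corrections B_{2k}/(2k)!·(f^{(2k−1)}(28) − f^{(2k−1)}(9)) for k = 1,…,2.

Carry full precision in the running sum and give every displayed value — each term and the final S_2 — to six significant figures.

S_2 ≈ 163540

The integral term ∫_9^28 x^3 dx = 152024.
Endpoint term: (f(9) + f(28))/2 = (729.000 + 21952.0)/2 = 11340.5.
Running total after boundary: 163364.
k=1: B_{2}/(2)! × [f^{(1)}(28) − f^{(1)}(9)] = 1/12 × (2352.00 − 243.000) = 175.750.
Running total after k=1: 163540.
k=2: B_{4}/(4)! × [f^{(3)}(28) − f^{(3)}(9)] = −1/720 × (6.00000 − 6.00000) = 0.00000.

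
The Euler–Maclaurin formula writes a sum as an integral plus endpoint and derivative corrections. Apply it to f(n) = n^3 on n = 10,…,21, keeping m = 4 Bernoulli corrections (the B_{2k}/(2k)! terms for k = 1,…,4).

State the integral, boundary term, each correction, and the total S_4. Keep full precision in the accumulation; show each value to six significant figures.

Integral: ∫_10^21 x^3 dx = 46120.2.
½[f(10) + f(21)] = ½[1000.00 + 9261.00] = 5130.50.
Integral + boundary = 51250.8.
Correction k=1: B_{2}/2! · (f^{(1)}(21) − f^{(1)}(10)) = 1/12 · (1323.00 − 300.000) = 85.2500.
Running total after k=1: 51336.0.
Correction k=2: B_{4}/4! · (f^{(3)}(21) − f^{(3)}(10)) = −1/720 · (6.00000 − 6.00000) = 0.00000.
Running total after k=2: 51336.0.
Correction k=3: B_{6}/6! · (f^{(5)}(21) − f^{(5)}(10)) = 1/30240 · (0.00000 − 0.00000) = 0.00000.
Running total after k=3: 51336.0.
Correction k=4: B_{8}/8! · (f^{(7)}(21) − f^{(7)}(10)) = −1/1209600 · (0.00000 − 0.00000) = 0.00000.

S_4 ≈ 51336.0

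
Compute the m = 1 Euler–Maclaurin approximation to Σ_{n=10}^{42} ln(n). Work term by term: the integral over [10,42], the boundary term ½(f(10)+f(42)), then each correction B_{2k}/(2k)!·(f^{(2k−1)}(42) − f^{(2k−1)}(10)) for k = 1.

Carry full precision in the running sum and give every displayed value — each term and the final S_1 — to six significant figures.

∫_10^42 ln(x) dx evaluates to 101.956.
½[f(10) + f(42)] = ½[2.30259 + 3.73767] = 3.02013.
Integral + boundary = 104.976.
k=1: B_{2}/(2)! × [f^{(1)}(42) − f^{(1)}(10)] = 1/12 × (0.0238095 − 0.100000) = -0.00634921.

S_1 ≈ 104.970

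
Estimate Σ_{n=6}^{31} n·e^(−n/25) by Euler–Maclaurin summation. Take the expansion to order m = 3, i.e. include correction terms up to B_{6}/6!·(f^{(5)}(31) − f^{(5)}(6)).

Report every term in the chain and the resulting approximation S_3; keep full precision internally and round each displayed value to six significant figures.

S_3 ≈ 211.288

Integral: ∫_6^31 x·e^(−x/25) dx = 204.499.
½[f(6) + f(31)] = ½[4.71977 + 8.97091] = 6.84534.
Integral + boundary = 211.344.
k=1: B_{2}/(2)! × [f^{(1)}(31) − f^{(1)}(6)] = 1/12 × (-0.0694522 − 0.597837) = -0.0556074.
After k=1: 211.288.
k=2: B_{4}/(4)! × [f^{(3)}(31) − f^{(3)}(6)] = −1/720 × (0.000814906 − 0.00347375) = 3.69284e-06.
After k=2: 211.288.
k=3: B_{6}/(6)! × [f^{(5)}(31) − f^{(5)}(6)] = 1/30240 × (2.78550e-06 − 9.58553e-06) = -2.24869e-10.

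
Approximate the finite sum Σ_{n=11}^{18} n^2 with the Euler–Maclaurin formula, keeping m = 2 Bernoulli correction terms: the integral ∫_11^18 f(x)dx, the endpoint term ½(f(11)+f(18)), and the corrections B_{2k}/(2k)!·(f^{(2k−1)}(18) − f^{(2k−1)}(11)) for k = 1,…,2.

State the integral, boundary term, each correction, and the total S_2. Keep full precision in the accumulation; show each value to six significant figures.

Integral: ∫_11^18 x^2 dx = 1500.33.
Boundary: ½(f(11) + f(18)) = ½(121.000 + 324.000) = 222.500.
So far: 1722.83.
Order-1 term: 1/12 · (36.0000 − 22.0000) = 1.16667.
Partial sum through k=1: 1724.00.
Order-2 term: −1/720 · (0.00000 − 0.00000) = 0.00000.

S_2 ≈ 1724.00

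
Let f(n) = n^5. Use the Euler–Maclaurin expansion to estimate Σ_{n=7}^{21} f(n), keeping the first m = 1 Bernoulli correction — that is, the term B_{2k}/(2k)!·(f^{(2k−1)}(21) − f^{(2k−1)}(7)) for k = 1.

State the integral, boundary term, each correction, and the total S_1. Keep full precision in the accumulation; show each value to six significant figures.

S_1 ≈ 1.64052e+07

Integral: ∫_7^21 x^5 dx = 1.42747e+07.
Boundary: ½(f(7) + f(21)) = ½(16807.0 + 4.08410e+06) = 2.05045e+06.
Integral + boundary = 1.63252e+07.
Order-1 term: 1/12 · (972405 − 12005.0) = 80033.3.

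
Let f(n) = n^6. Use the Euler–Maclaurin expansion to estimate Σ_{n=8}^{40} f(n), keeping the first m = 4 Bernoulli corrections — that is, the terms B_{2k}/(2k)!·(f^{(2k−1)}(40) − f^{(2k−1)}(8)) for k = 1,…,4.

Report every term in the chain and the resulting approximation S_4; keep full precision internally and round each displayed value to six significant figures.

S_4 ≈ 2.55047e+10

∫_8^40 x^6 dx evaluates to 2.34054e+10.
½[f(8) + f(40)] = ½[262144 + 4.09600e+09] = 2.04813e+09.
Running total after boundary: 2.54535e+10.
k=1: B_{2}/(2)! × [f^{(1)}(40) − f^{(1)}(8)] = 1/12 × (6.14400e+08 − 196608) = 5.11836e+07.
After k=1: 2.55047e+10.
k=2: B_{4}/(4)! × [f^{(3)}(40) − f^{(3)}(8)] = −1/720 × (7.68000e+06 − 61440.0) = -10581.3.
After k=2: 2.55047e+10.
k=3: B_{6}/(6)! × [f^{(5)}(40) − f^{(5)}(8)] = 1/30240 × (28800.0 − 5760.00) = 0.761905.
After k=3: 2.55047e+10.
k=4: B_{8}/(8)! × [f^{(7)}(40) − f^{(7)}(8)] = −1/1209600 × (0.00000 − 0.00000) = 0.00000.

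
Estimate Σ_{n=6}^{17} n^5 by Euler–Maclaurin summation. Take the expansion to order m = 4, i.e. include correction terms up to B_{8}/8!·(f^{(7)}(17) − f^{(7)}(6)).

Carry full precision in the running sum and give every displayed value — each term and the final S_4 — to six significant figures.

The integral term ∫_6^17 x^5 dx = 4.01515e+06.
Endpoint term: (f(6) + f(17))/2 = (7776.00 + 1.41986e+06)/2 = 713816.
So far: 4.72897e+06.
Order-1 term: 1/12 · (417605 − 6480.00) = 34260.4.
Partial sum through k=1: 4.76323e+06.
Order-2 term: −1/720 · (17340.0 − 2160.00) = -21.0833.
Partial sum through k=2: 4.76321e+06.
Order-3 term: 1/30240 · (120.000 − 120.000) = 0.00000.
Partial sum through k=3: 4.76321e+06.
Order-4 term: −1/1209600 · (0.00000 − 0.00000) = 0.00000.

S_4 ≈ 4.76321e+06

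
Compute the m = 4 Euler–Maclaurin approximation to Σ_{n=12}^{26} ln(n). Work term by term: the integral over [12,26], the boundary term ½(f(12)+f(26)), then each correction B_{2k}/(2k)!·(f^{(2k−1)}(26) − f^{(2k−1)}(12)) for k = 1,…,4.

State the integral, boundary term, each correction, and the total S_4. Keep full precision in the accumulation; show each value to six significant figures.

S_4 ≈ 43.7594

Integral: ∫_12^26 ln(x) dx = 40.8916.
Boundary: ½(f(12) + f(26)) = ½(2.48491 + 3.25810) = 2.87150.
Running total after boundary: 43.7631.
Correction k=1: B_{2}/2! · (f^{(1)}(26) − f^{(1)}(12)) = 1/12 · (0.0384615 − 0.0833333) = -0.00373932.
Partial sum through k=1: 43.7594.
Correction k=2: B_{4}/4! · (f^{(3)}(26) − f^{(3)}(12)) = −1/720 · (0.000113792 − 0.00115741) = 1.44947e-06.
Partial sum through k=2: 43.7594.
Correction k=3: B_{6}/6! · (f^{(5)}(26) − f^{(5)}(12)) = 1/30240 · (2.01997e-06 − 9.64506e-05) = -3.12271e-09.
Partial sum through k=3: 43.7594.
Correction k=4: B_{8}/8! · (f^{(7)}(26) − f^{(7)}(12)) = −1/1209600 · (8.96436e-08 − 2.00939e-05) = 1.65379e-11.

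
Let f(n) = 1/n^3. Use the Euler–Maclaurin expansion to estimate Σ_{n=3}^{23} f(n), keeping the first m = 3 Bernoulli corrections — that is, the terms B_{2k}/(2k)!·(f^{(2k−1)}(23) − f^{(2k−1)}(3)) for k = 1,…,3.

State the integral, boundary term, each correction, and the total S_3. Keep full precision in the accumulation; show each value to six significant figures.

The integral term ∫_3^23 1/x^3 dx = 0.0546104.
½[f(3) + f(23)] = ½[0.0370370 + 8.21895e-05] = 0.0185596.
Running total after boundary: 0.0731700.
Order-1 term: 1/12 · (-1.07204e-05 − (-0.0370370)) = 0.00308553.
After k=1: 0.0762555.
Order-2 term: −1/720 · (-4.05307e-07 − (-0.0823045)) = -0.000114311.
After k=2: 0.0761412.
Order-3 term: 1/30240 · (-3.21794e-08 − (-0.384088)) = 1.27013e-05.

S_3 ≈ 0.0761539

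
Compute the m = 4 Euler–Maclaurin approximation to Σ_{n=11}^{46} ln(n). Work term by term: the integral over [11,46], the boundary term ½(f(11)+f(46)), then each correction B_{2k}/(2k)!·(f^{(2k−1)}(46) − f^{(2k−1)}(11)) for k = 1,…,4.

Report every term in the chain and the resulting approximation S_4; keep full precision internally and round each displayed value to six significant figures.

The integral term ∫_11^46 ln(x) dx = 114.741.
½[f(11) + f(46)] = ½[2.39790 + 3.82864] = 3.11327.
Integral + boundary = 117.854.
Order-1 term: 1/12 · (0.0217391 − 0.0909091) = -0.00576416.
After k=1: 117.848.
Order-2 term: −1/720 · (2.05474e-05 − 0.00150263) = 2.05845e-06.
After k=2: 117.848.
Order-3 term: 1/30240 · (1.16526e-07 − 0.000149021) = -4.92409e-09.
After k=3: 117.848.
Order-4 term: −1/1209600 · (1.65207e-09 − 3.69474e-05) = 3.05438e-11.

S_4 ≈ 117.848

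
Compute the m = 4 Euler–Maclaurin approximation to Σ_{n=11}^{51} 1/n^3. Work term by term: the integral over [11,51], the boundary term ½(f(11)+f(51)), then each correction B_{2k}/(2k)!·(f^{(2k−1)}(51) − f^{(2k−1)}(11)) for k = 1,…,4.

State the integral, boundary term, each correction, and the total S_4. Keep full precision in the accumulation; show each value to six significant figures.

S_4 ≈ 0.00433642

The integral term ∫_11^51 1/x^3 dx = 0.00394000.
Endpoint term: (f(11) + f(51))/2 = (0.000751315 + 7.53858e-06)/2 = 0.000379427.
Running total after boundary: 0.00431942.
Correction k=1: B_{2}/2! · (f^{(1)}(51) − f^{(1)}(11)) = 1/12 · (-4.43446e-07 − (-0.000204904)) = 1.70384e-05.
Running total after k=1: 0.00433646.
Correction k=2: B_{4}/4! · (f^{(3)}(51) − f^{(3)}(11)) = −1/720 · (-3.40981e-09 − (-3.38684e-05)) = -4.70348e-08.
Running total after k=2: 0.00433642.
Correction k=3: B_{6}/6! · (f^{(5)}(51) − f^{(5)}(11)) = 1/30240 · (-5.50604e-11 − (-1.17560e-05)) = 3.88754e-10.
Running total after k=3: 0.00433642.
Correction k=4: B_{8}/8! · (f^{(7)}(51) − f^{(7)}(11)) = −1/1209600 · (-1.52416e-12 − (-6.99530e-06)) = -5.78315e-12.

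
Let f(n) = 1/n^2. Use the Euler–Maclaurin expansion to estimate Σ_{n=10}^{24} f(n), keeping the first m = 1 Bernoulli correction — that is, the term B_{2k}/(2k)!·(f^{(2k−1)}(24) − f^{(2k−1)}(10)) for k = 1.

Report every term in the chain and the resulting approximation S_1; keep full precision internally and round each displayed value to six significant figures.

S_1 ≈ 0.0643560

The integral term ∫_10^24 1/x^2 dx = 0.0583333.
½[f(10) + f(24)] = ½[0.0100000 + 0.00173611] = 0.00586806.
So far: 0.0642014.
k=1: B_{2}/(2)! × [f^{(1)}(24) − f^{(1)}(10)] = 1/12 × (-0.000144676 − (-0.00200000)) = 0.000154610.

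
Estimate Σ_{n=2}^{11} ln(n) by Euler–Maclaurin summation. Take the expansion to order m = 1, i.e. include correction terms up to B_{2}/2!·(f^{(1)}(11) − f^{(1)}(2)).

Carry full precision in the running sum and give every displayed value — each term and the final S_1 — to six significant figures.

S_1 ≈ 17.5020

∫_2^11 ln(x) dx evaluates to 15.9906.
½[f(2) + f(11)] = ½[0.693147 + 2.39790] = 1.54552.
Integral + boundary = 17.5361.
k=1: B_{2}/(2)! × [f^{(1)}(11) − f^{(1)}(2)] = 1/12 × (0.0909091 − 0.500000) = -0.0340909.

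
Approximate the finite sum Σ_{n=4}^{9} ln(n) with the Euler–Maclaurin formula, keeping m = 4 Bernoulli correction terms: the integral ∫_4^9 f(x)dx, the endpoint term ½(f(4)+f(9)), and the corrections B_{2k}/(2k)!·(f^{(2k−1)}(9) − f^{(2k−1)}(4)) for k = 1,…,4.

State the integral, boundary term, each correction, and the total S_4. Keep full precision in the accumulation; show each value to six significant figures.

S_4 ≈ 11.0101

Integral: ∫_4^9 ln(x) dx = 9.22984.
Endpoint term: (f(4) + f(9))/2 = (1.38629 + 2.19722)/2 = 1.79176.
Running total after boundary: 11.0216.
Correction k=1: B_{2}/2! · (f^{(1)}(9) − f^{(1)}(4)) = 1/12 · (0.111111 − 0.250000) = -0.0115741.
After k=1: 11.0100.
Correction k=2: B_{4}/4! · (f^{(3)}(9) − f^{(3)}(4)) = −1/720 · (0.00274348 − 0.0312500) = 3.95924e-05.
After k=2: 11.0101.
Correction k=3: B_{6}/6! · (f^{(5)}(9) − f^{(5)}(4)) = 1/30240 · (0.000406442 − 0.0234375) = -7.61609e-07.
After k=3: 11.0101.
Correction k=4: B_{8}/8! · (f^{(7)}(9) − f^{(7)}(4)) = −1/1209600 · (0.000150534 − 0.0439453) = 3.62060e-08.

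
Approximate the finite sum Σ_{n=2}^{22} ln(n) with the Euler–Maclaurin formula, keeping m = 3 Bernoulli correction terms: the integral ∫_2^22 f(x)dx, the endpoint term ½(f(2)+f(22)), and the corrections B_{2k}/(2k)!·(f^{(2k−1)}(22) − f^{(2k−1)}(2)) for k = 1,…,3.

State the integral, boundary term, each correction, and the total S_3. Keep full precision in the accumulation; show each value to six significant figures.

S_3 ≈ 48.4712

Integral: ∫_2^22 ln(x) dx = 46.6166.
Boundary: ½(f(2) + f(22)) = ½(0.693147 + 3.09104) = 1.89209.
Integral + boundary = 48.5087.
Order-1 term: 1/12 · (0.0454545 − 0.500000) = -0.0378788.
Running total after k=1: 48.4709.
Order-2 term: −1/720 · (0.000187829 − 0.250000) = 0.000346961.
Running total after k=2: 48.4712.
Order-3 term: 1/30240 · (4.65691e-06 − 0.750000) = -2.48014e-05.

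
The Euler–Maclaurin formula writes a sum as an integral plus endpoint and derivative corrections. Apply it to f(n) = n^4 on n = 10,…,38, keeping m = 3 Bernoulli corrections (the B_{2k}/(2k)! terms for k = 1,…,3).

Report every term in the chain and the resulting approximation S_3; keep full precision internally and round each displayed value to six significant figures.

The integral term ∫_10^38 x^4 dx = 1.58270e+07.
Endpoint term: (f(10) + f(38))/2 = (10000.0 + 2.08514e+06)/2 = 1.04757e+06.
Integral + boundary = 1.68746e+07.
k=1: B_{2}/(2)! × [f^{(1)}(38) − f^{(1)}(10)] = 1/12 × (219488 − 4000.00) = 17957.3.
Partial sum through k=1: 1.68926e+07.
k=2: B_{4}/(4)! × [f^{(3)}(38) − f^{(3)}(10)] = −1/720 × (912.000 − 240.000) = -0.933333.
Partial sum through k=2: 1.68926e+07.
k=3: B_{6}/(6)! × [f^{(5)}(38) − f^{(5)}(10)] = 1/30240 × (0.00000 − 0.00000) = 0.00000.

S_3 ≈ 1.68926e+07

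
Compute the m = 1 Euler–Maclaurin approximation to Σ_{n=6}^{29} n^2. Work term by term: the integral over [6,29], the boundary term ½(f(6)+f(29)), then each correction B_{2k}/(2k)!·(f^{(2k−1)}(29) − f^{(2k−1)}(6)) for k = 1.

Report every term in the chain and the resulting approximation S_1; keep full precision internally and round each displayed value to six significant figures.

S_1 ≈ 8500.00

∫_6^29 x^2 dx evaluates to 8057.67.
½[f(6) + f(29)] = ½[36.0000 + 841.000] = 438.500.
Running total after boundary: 8496.17.
Correction k=1: B_{2}/2! · (f^{(1)}(29) − f^{(1)}(6)) = 1/12 · (58.0000 − 12.0000) = 3.83333.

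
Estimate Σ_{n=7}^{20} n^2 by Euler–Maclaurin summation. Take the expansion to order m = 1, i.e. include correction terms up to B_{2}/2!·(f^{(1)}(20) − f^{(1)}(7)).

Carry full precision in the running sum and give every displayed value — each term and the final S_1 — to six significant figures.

The integral term ∫_7^20 x^2 dx = 2552.33.
½[f(7) + f(20)] = ½[49.0000 + 400.000] = 224.500.
Running total after boundary: 2776.83.
Correction k=1: B_{2}/2! · (f^{(1)}(20) − f^{(1)}(7)) = 1/12 · (40.0000 − 14.0000) = 2.16667.

S_1 ≈ 2779.00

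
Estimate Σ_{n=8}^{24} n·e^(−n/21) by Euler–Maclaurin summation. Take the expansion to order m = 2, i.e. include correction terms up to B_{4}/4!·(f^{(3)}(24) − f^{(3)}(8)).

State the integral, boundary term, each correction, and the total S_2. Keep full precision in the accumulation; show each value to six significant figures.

S_2 ≈ 121.229

∫_8^24 x·e^(−x/21) dx evaluates to 114.708.
Boundary: ½(f(8) + f(24)) = ½(5.46568 + 7.65376) = 6.55972.
So far: 121.268.
k=1: B_{2}/(2)! × [f^{(1)}(24) − f^{(1)}(8)] = 1/12 × (-0.0455581 − 0.422940) = -0.0390415.
After k=1: 121.229.
k=2: B_{4}/(4)! × [f^{(3)}(24) − f^{(3)}(8)] = −1/720 × (0.00134298 − 0.00405751) = 3.77017e-06.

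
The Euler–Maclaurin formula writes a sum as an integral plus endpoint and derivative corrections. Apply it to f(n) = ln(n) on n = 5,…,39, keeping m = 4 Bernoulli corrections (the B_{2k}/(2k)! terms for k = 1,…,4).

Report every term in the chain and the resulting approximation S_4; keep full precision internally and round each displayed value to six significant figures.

S_4 ≈ 103.454

Integral: ∫_5^39 ln(x) dx = 100.832.
Endpoint term: (f(5) + f(39))/2 = (1.60944 + 3.66356)/2 = 2.63650.
So far: 103.468.
k=1: B_{2}/(2)! × [f^{(1)}(39) − f^{(1)}(5)] = 1/12 × (0.0256410 − 0.200000) = -0.0145299.
After k=1: 103.454.
k=2: B_{4}/(4)! × [f^{(3)}(39) − f^{(3)}(5)] = −1/720 × (3.37160e-05 − 0.0160000) = 2.21754e-05.
After k=2: 103.454.
k=3: B_{6}/(6)! × [f^{(5)}(39) − f^{(5)}(5)] = 1/30240 × (2.66004e-07 − 0.00768000) = -2.53959e-07.
After k=3: 103.454.
k=4: B_{8}/(8)! × [f^{(7)}(39) − f^{(7)}(5)] = −1/1209600 × (5.24663e-09 − 0.00921600) = 7.61904e-09.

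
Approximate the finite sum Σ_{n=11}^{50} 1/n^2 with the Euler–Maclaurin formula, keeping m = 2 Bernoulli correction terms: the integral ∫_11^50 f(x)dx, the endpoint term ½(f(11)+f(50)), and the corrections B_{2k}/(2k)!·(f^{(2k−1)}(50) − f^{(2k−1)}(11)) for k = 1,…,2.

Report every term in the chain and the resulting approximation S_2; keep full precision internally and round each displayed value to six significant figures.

Integral: ∫_11^50 1/x^2 dx = 0.0709091.
Endpoint term: (f(11) + f(50))/2 = (0.00826446 + 0.000400000)/2 = 0.00433223.
Integral + boundary = 0.0752413.
Order-1 term: 1/12 · (-1.60000e-05 − (-0.00150263)) = 0.000123886.
Running total after k=1: 0.0753652.
Order-2 term: −1/720 · (-7.68000e-08 − (-0.000149021)) = -2.06867e-07.

S_2 ≈ 0.0753650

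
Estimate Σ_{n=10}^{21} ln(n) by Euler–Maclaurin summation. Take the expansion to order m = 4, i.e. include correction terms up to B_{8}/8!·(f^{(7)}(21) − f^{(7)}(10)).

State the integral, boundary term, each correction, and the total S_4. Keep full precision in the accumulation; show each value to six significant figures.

The integral term ∫_10^21 ln(x) dx = 29.9091.
½[f(10) + f(21)] = ½[2.30259 + 3.04452] = 2.67355.
Running total after boundary: 32.5827.
Order-1 term: 1/12 · (0.0476190 − 0.100000) = -0.00436508.
Running total after k=1: 32.5783.
Order-2 term: −1/720 · (0.000215959 − 0.00200000) = 2.47783e-06.
Running total after k=2: 32.5783.
Order-3 term: 1/30240 · (5.87645e-06 − 0.000240000) = -7.74218e-09.
Running total after k=3: 32.5783.
Order-4 term: −1/1209600 · (3.99758e-07 − 7.20000e-05) = 5.91933e-11.

S_4 ≈ 32.5783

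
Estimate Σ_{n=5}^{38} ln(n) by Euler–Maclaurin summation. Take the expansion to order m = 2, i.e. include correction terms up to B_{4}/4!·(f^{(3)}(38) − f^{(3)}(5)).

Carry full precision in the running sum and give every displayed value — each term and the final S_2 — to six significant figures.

S_2 ≈ 99.7901

∫_5^38 ln(x) dx evaluates to 97.1811.
½[f(5) + f(38)] = ½[1.60944 + 3.63759] = 2.62351.
So far: 99.8046.
Correction k=1: B_{2}/2! · (f^{(1)}(38) − f^{(1)}(5)) = 1/12 · (0.0263158 − 0.200000) = -0.0144737.
After k=1: 99.7901.
Correction k=2: B_{4}/4! · (f^{(3)}(38) − f^{(3)}(5)) = −1/720 · (3.64485e-05 − 0.0160000) = 2.21716e-05.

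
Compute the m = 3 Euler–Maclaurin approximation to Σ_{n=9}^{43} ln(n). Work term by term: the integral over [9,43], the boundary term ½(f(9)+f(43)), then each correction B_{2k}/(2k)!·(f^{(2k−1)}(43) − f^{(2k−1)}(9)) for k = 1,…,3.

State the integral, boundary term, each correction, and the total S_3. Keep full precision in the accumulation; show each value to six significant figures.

The integral term ∫_9^43 ln(x) dx = 107.957.
½[f(9) + f(43)] = ½[2.19722 + 3.76120] = 2.97921.
So far: 110.936.
Correction k=1: B_{2}/2! · (f^{(1)}(43) − f^{(1)}(9)) = 1/12 · (0.0232558 − 0.111111) = -0.00732127.
After k=1: 110.928.
Correction k=2: B_{4}/4! · (f^{(3)}(43) − f^{(3)}(9)) = −1/720 · (2.51550e-05 − 0.00274348) = 3.77546e-06.
After k=2: 110.928.
Correction k=3: B_{6}/6! · (f^{(5)}(43) − f^{(5)}(9)) = 1/30240 · (1.63256e-07 − 0.000406442) = -1.34351e-08.

S_3 ≈ 110.928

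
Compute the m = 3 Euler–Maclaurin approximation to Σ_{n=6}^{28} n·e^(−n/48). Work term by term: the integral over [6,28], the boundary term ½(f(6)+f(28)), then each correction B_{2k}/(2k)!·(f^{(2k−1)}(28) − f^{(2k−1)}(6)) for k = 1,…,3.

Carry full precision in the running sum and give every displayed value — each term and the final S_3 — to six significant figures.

∫_6^28 x·e^(−x/48) dx evaluates to 251.720.
Boundary: ½(f(6) + f(28)) = ½(5.29498 + 15.6250) = 10.4600.
Integral + boundary = 262.180.
k=1: B_{2}/(2)! × [f^{(1)}(28) − f^{(1)}(6)] = 1/12 × (0.232515 − 0.772185) = -0.0449725.
Partial sum through k=1: 262.135.
k=2: B_{4}/(4)! × [f^{(3)}(28) − f^{(3)}(6)] = −1/720 × (0.000585323 − 0.00110121) = 7.16504e-07.
Partial sum through k=2: 262.135.
k=3: B_{6}/(6)! × [f^{(5)}(28) − f^{(5)}(6)] = 1/30240 × (4.64292e-07 − 8.10444e-07) = -1.14468e-11.

S_3 ≈ 262.135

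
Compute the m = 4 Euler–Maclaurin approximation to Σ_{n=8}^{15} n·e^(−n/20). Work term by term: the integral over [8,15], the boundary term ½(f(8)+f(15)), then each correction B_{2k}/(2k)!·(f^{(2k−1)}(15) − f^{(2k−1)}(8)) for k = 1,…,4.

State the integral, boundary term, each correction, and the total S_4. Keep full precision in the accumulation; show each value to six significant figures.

∫_8^15 x·e^(−x/20) dx evaluates to 44.7226.
Endpoint term: (f(8) + f(15))/2 = (5.36256 + 7.08550)/2 = 6.22403.
So far: 50.9467.
Order-1 term: 1/12 · (0.118092 − 0.402192) = -0.0236750.
After k=1: 50.9230.
Order-2 term: −1/720 · (0.00265706 − 0.00435708) = 2.36114e-06.
After k=2: 50.9230.
Order-3 term: 1/30240 · (1.25472e-05 − 1.92717e-05) = -2.22370e-10.
After k=3: 50.9230.
Order-4 term: −1/1209600 · (4.61295e-08 − 6.91268e-08) = 1.90122e-14.

S_4 ≈ 50.9230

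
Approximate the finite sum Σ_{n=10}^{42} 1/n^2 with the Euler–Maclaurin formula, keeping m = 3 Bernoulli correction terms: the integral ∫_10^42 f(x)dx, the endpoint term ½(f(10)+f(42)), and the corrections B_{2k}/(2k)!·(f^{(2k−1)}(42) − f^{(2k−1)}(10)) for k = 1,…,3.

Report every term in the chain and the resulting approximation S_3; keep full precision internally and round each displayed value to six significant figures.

The integral term ∫_10^42 1/x^2 dx = 0.0761905.
½[f(10) + f(42)] = ½[0.0100000 + 0.000566893] = 0.00528345.
Running total after boundary: 0.0814739.
Correction k=1: B_{2}/2! · (f^{(1)}(42) − f^{(1)}(10)) = 1/12 · (-2.69949e-05 − (-0.00200000)) = 0.000164417.
After k=1: 0.0816383.
Correction k=2: B_{4}/4! · (f^{(3)}(42) − f^{(3)}(10)) = −1/720 · (-1.83639e-07 − (-0.000240000)) = -3.33078e-07.
After k=2: 0.0816380.
Correction k=3: B_{6}/6! · (f^{(5)}(42) − f^{(5)}(10)) = 1/30240 · (-3.12311e-09 − (-7.20000e-05)) = 2.38085e-09.

S_3 ≈ 0.0816380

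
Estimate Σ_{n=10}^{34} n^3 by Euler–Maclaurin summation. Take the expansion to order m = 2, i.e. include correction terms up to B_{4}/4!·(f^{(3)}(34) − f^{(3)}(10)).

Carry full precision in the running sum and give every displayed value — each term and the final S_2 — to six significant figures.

The integral term ∫_10^34 x^3 dx = 331584.
Boundary: ½(f(10) + f(34)) = ½(1000.00 + 39304.0) = 20152.0.
So far: 351736.
Order-1 term: 1/12 · (3468.00 − 300.000) = 264.000.
Running total after k=1: 352000.
Order-2 term: −1/720 · (6.00000 − 6.00000) = 0.00000.

S_2 ≈ 352000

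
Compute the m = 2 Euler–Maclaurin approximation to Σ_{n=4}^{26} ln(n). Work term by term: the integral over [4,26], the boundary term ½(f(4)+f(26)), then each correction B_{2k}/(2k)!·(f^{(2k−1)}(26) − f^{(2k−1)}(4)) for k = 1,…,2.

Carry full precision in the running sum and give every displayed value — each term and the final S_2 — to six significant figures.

Integral: ∫_4^26 ln(x) dx = 57.1653.
Boundary: ½(f(4) + f(26)) = ½(1.38629 + 3.25810) = 2.32220.
Integral + boundary = 59.4875.
Order-1 term: 1/12 · (0.0384615 − 0.250000) = -0.0176282.
Running total after k=1: 59.4699.
Order-2 term: −1/720 · (0.000113792 − 0.0312500) = 4.32447e-05.

S_2 ≈ 59.4699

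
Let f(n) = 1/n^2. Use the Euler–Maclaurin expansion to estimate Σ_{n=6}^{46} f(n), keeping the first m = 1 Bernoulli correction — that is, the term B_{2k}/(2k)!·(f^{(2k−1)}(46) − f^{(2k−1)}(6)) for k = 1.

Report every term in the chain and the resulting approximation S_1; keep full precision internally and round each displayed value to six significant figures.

S_1 ≈ 0.159823

The integral term ∫_6^46 1/x^2 dx = 0.144928.
Endpoint term: (f(6) + f(46))/2 = (0.0277778 + 0.000472590)/2 = 0.0141252.
Integral + boundary = 0.159053.
Order-1 term: 1/12 · (-2.05474e-05 − (-0.00925926)) = 0.000769893.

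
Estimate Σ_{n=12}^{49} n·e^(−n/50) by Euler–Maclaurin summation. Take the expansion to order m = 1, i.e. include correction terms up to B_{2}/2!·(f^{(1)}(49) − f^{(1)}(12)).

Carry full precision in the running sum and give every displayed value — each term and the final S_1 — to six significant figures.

S_1 ≈ 594.622

The integral term ∫_12^49 x·e^(−x/50) dx = 580.756.
Boundary: ½(f(12) + f(49)) = ½(9.43953 + 18.3902) = 13.9149.
So far: 594.671.
Correction k=1: B_{2}/2! · (f^{(1)}(49) − f^{(1)}(12)) = 1/12 · (0.00750622 − 0.597837) = -0.0491942.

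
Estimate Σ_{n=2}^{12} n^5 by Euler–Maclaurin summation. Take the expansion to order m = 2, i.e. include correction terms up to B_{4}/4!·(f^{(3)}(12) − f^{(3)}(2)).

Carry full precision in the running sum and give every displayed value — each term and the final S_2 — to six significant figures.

The integral term ∫_2^12 x^5 dx = 497653.
Endpoint term: (f(2) + f(12))/2 = (32.0000 + 248832)/2 = 124432.
Integral + boundary = 622085.
k=1: B_{2}/(2)! × [f^{(1)}(12) − f^{(1)}(2)] = 1/12 × (103680 − 80.0000) = 8633.33.
Running total after k=1: 630719.
k=2: B_{4}/(4)! × [f^{(3)}(12) − f^{(3)}(2)] = −1/720 × (8640.00 − 240.000) = -11.6667.

S_2 ≈ 630707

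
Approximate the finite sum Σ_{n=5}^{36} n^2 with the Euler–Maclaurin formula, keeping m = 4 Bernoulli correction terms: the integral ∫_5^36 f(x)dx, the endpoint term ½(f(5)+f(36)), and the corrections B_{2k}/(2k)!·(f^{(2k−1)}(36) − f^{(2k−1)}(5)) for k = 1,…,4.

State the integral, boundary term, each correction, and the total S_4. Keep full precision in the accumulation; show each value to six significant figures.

S_4 ≈ 16176.0

The integral term ∫_5^36 x^2 dx = 15510.3.
Boundary: ½(f(5) + f(36)) = ½(25.0000 + 1296.00) = 660.500.
So far: 16170.8.
Order-1 term: 1/12 · (72.0000 − 10.0000) = 5.16667.
After k=1: 16176.0.
Order-2 term: −1/720 · (0.00000 − 0.00000) = 0.00000.
After k=2: 16176.0.
Order-3 term: 1/30240 · (0.00000 − 0.00000) = 0.00000.
After k=3: 16176.0.
Order-4 term: −1/1209600 · (0.00000 − 0.00000) = 0.00000.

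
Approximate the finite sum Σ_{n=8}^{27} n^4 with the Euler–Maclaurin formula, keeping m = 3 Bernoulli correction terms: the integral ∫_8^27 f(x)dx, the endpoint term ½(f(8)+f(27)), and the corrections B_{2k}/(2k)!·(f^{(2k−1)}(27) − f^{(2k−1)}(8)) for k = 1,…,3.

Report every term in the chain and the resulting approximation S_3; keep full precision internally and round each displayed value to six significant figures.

S_3 ≈ 3.13739e+06

∫_8^27 x^4 dx evaluates to 2.86323e+06.
½[f(8) + f(27)] = ½[4096.00 + 531441] = 267768.
Integral + boundary = 3.13100e+06.
Order-1 term: 1/12 · (78732.0 − 2048.00) = 6390.33.
After k=1: 3.13739e+06.
Order-2 term: −1/720 · (648.000 − 192.000) = -0.633333.
After k=2: 3.13739e+06.
Order-3 term: 1/30240 · (0.00000 − 0.00000) = 0.00000.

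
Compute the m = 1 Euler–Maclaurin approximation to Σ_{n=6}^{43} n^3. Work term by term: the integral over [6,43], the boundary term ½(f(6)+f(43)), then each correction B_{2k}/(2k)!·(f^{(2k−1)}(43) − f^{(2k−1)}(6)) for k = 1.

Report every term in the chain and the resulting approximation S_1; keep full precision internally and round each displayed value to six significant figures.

S_1 ≈ 894691

The integral term ∫_6^43 x^3 dx = 854376.
Boundary: ½(f(6) + f(43)) = ½(216.000 + 79507.0) = 39861.5.
Integral + boundary = 894238.
Order-1 term: 1/12 · (5547.00 − 108.000) = 453.250.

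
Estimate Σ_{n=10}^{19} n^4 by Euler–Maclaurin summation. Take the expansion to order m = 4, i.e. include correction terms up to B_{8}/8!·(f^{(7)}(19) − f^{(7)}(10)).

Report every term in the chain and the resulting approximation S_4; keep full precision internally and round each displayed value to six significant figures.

S_4 ≈ 547333

∫_10^19 x^4 dx evaluates to 475220.
Boundary: ½(f(10) + f(19)) = ½(10000.0 + 130321) = 70160.5.
Integral + boundary = 545380.
Correction k=1: B_{2}/2! · (f^{(1)}(19) − f^{(1)}(10)) = 1/12 · (27436.0 − 4000.00) = 1953.00.
After k=1: 547333.
Correction k=2: B_{4}/4! · (f^{(3)}(19) − f^{(3)}(10)) = −1/720 · (456.000 − 240.000) = -0.300000.
After k=2: 547333.
Correction k=3: B_{6}/6! · (f^{(5)}(19) − f^{(5)}(10)) = 1/30240 · (0.00000 − 0.00000) = 0.00000.
After k=3: 547333.
Correction k=4: B_{8}/8! · (f^{(7)}(19) − f^{(7)}(10)) = −1/1209600 · (0.00000 − 0.00000) = 0.00000.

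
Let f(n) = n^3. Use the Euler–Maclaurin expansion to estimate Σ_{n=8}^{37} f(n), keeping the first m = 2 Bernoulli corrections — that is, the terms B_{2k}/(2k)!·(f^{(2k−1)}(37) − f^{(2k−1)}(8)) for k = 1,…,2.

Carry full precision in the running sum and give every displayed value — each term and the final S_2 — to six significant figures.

S_2 ≈ 493425

∫_8^37 x^3 dx evaluates to 467516.
½[f(8) + f(37)] = ½[512.000 + 50653.0] = 25582.5.
Running total after boundary: 493099.
Order-1 term: 1/12 · (4107.00 − 192.000) = 326.250.
After k=1: 493425.
Order-2 term: −1/720 · (6.00000 − 6.00000) = 0.00000.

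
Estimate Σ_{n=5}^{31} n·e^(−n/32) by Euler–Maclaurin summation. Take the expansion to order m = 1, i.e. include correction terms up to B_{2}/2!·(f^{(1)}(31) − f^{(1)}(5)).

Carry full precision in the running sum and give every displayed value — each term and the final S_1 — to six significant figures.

∫_5^31 x·e^(−x/32) dx evaluates to 247.542.
Endpoint term: (f(5) + f(31))/2 = (4.27673 + 11.7663)/2 = 8.02150.
Integral + boundary = 255.563.
Correction k=1: B_{2}/2! · (f^{(1)}(31) − f^{(1)}(5)) = 1/12 · (0.0118612 − 0.721698) = -0.0591530.

S_1 ≈ 255.504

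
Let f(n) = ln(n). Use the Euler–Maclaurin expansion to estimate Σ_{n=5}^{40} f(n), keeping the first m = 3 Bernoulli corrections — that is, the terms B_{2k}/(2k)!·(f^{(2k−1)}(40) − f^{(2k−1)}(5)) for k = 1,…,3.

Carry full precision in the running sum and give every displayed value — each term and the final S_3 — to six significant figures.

The integral term ∫_5^40 ln(x) dx = 104.508.
½[f(5) + f(40)] = ½[1.60944 + 3.68888] = 2.64916.
So far: 107.157.
Order-1 term: 1/12 · (0.0250000 − 0.200000) = -0.0145833.
Running total after k=1: 107.143.
Order-2 term: −1/720 · (3.12500e-05 − 0.0160000) = 2.21788e-05.
Running total after k=2: 107.143.
Order-3 term: 1/30240 · (2.34375e-07 − 0.00768000) = -2.53961e-07.

S_3 ≈ 107.143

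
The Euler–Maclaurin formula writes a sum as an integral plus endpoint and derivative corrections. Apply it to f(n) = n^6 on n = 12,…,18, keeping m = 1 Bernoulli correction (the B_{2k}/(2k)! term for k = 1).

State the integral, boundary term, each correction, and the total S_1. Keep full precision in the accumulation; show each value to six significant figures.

S_1 ≈ 1.01661e+08

Integral: ∫_12^18 x^6 dx = 8.23412e+07.
Endpoint term: (f(12) + f(18))/2 = (2.98598e+06 + 3.40122e+07)/2 = 1.84991e+07.
So far: 1.00840e+08.
Order-1 term: 1/12 · (1.13374e+07 − 1.49299e+06) = 820368.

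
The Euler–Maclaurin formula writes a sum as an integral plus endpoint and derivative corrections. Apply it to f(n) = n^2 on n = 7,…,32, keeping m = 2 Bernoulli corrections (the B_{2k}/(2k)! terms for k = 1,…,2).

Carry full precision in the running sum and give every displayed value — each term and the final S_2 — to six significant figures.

Integral: ∫_7^32 x^2 dx = 10808.3.
Boundary: ½(f(7) + f(32)) = ½(49.0000 + 1024.00) = 536.500.
So far: 11344.8.
Correction k=1: B_{2}/2! · (f^{(1)}(32) − f^{(1)}(7)) = 1/12 · (64.0000 − 14.0000) = 4.16667.
Running total after k=1: 11349.0.
Correction k=2: B_{4}/4! · (f^{(3)}(32) − f^{(3)}(7)) = −1/720 · (0.00000 − 0.00000) = 0.00000.

S_2 ≈ 11349.0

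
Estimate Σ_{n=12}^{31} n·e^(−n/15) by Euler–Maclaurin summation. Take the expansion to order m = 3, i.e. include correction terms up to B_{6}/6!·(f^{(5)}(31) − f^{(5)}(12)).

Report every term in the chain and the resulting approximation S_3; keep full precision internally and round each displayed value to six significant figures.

S_3 ≈ 99.2590

∫_12^31 x·e^(−x/15) dx evaluates to 94.6193.
Endpoint term: (f(12) + f(31))/2 = (5.39195 + 3.92482)/2 = 4.65838.
Running total after boundary: 99.2777.
Correction k=1: B_{2}/2! · (f^{(1)}(31) − f^{(1)}(12)) = 1/12 · (-0.135048 − 0.0898658) = -0.0187428.
Running total after k=1: 99.2590.
Correction k=2: B_{4}/4! · (f^{(3)}(31) − f^{(3)}(12)) = −1/720 · (0.000525185 − 0.00439344) = 5.37257e-06.
Running total after k=2: 99.2590.
Correction k=3: B_{6}/6! · (f^{(5)}(31) − f^{(5)}(12)) = 1/30240 · (7.33592e-06 − 3.72777e-05) = -9.90137e-10.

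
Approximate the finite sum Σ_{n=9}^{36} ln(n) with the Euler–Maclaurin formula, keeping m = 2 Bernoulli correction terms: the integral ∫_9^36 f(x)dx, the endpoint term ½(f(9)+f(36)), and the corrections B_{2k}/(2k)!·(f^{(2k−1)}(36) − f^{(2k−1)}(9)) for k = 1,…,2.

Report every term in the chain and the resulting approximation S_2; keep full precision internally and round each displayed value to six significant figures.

∫_9^36 ln(x) dx evaluates to 82.2317.
Endpoint term: (f(9) + f(36))/2 = (2.19722 + 3.58352)/2 = 2.89037.
Running total after boundary: 85.1220.
Correction k=1: B_{2}/2! · (f^{(1)}(36) − f^{(1)}(9)) = 1/12 · (0.0277778 − 0.111111) = -0.00694444.
Running total after k=1: 85.1151.
Correction k=2: B_{4}/4! · (f^{(3)}(36) − f^{(3)}(9)) = −1/720 · (4.28669e-05 − 0.00274348) = 3.75086e-06.

S_2 ≈ 85.1151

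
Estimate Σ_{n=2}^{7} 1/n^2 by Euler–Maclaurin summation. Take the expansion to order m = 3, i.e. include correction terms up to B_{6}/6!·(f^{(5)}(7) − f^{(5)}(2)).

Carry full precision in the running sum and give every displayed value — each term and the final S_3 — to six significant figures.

S_3 ≈ 0.511841

The integral term ∫_2^7 1/x^2 dx = 0.357143.
½[f(2) + f(7)] = ½[0.250000 + 0.0204082] = 0.135204.
Running total after boundary: 0.492347.
k=1: B_{2}/(2)! × [f^{(1)}(7) − f^{(1)}(2)] = 1/12 × (-0.00583090 − (-0.250000)) = 0.0203474.
Partial sum through k=1: 0.512694.
k=2: B_{4}/(4)! × [f^{(3)}(7) − f^{(3)}(2)] = −1/720 × (-0.00142798 − (-0.750000)) = -0.00103968.
Partial sum through k=2: 0.511655.
k=3: B_{6}/(6)! × [f^{(5)}(7) − f^{(5)}(2)] = 1/30240 × (-0.000874271 − (-5.62500)) = 0.000185983.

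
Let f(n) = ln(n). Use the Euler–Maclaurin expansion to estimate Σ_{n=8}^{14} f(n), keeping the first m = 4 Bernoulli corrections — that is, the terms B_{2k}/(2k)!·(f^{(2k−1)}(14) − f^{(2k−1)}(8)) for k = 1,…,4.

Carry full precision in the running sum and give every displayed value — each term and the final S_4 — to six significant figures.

Integral: ∫_8^14 ln(x) dx = 14.3113.
Boundary: ½(f(8) + f(14)) = ½(2.07944 + 2.63906) = 2.35925.
Running total after boundary: 16.6705.
Order-1 term: 1/12 · (0.0714286 − 0.125000) = -0.00446429.
Partial sum through k=1: 16.6661.
Order-2 term: −1/720 · (0.000728863 − 0.00390625) = 4.41304e-06.
Partial sum through k=2: 16.6661.
Order-3 term: 1/30240 · (4.46243e-05 − 0.000732422) = -2.27446e-08.
Partial sum through k=3: 16.6661.
Order-4 term: −1/1209600 · (6.83024e-06 − 0.000343323) = 2.78185e-10.

S_4 ≈ 16.6661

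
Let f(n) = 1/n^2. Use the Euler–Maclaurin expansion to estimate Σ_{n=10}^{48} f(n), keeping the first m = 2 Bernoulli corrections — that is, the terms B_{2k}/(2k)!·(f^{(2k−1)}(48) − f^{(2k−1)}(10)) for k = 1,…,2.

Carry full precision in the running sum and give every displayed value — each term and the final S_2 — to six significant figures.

Integral: ∫_10^48 1/x^2 dx = 0.0791667.
½[f(10) + f(48)] = ½[0.0100000 + 0.000434028] = 0.00521701.
So far: 0.0843837.
k=1: B_{2}/(2)! × [f^{(1)}(48) − f^{(1)}(10)] = 1/12 × (-1.80845e-05 − (-0.00200000)) = 0.000165160.
Running total after k=1: 0.0845488.
k=2: B_{4}/(4)! × [f^{(3)}(48) − f^{(3)}(10)] = −1/720 × (-9.41901e-08 − (-0.000240000)) = -3.33203e-07.

S_2 ≈ 0.0845485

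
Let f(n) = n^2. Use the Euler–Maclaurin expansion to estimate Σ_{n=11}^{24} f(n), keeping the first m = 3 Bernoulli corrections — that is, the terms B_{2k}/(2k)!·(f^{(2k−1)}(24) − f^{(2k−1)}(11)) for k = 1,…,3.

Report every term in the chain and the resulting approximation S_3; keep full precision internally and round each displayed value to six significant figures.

The integral term ∫_11^24 x^2 dx = 4164.33.
½[f(11) + f(24)] = ½[121.000 + 576.000] = 348.500.
Running total after boundary: 4512.83.
k=1: B_{2}/(2)! × [f^{(1)}(24) − f^{(1)}(11)] = 1/12 × (48.0000 − 22.0000) = 2.16667.
After k=1: 4515.00.
k=2: B_{4}/(4)! × [f^{(3)}(24) − f^{(3)}(11)] = −1/720 × (0.00000 − 0.00000) = 0.00000.
After k=2: 4515.00.
k=3: B_{6}/(6)! × [f^{(5)}(24) − f^{(5)}(11)] = 1/30240 × (0.00000 − 0.00000) = 0.00000.

S_3 ≈ 4515.00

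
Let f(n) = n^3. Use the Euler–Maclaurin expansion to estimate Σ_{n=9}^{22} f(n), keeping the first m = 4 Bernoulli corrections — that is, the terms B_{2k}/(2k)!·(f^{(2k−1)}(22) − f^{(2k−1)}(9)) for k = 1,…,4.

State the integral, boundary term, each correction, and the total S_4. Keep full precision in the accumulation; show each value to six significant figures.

S_4 ≈ 62713.0

∫_9^22 x^3 dx evaluates to 56923.8.
Endpoint term: (f(9) + f(22))/2 = (729.000 + 10648.0)/2 = 5688.50.
So far: 62612.2.
k=1: B_{2}/(2)! × [f^{(1)}(22) − f^{(1)}(9)] = 1/12 × (1452.00 − 243.000) = 100.750.
Running total after k=1: 62713.0.
k=2: B_{4}/(4)! × [f^{(3)}(22) − f^{(3)}(9)] = −1/720 × (6.00000 − 6.00000) = 0.00000.
Running total after k=2: 62713.0.
k=3: B_{6}/(6)! × [f^{(5)}(22) − f^{(5)}(9)] = 1/30240 × (0.00000 − 0.00000) = 0.00000.
Running total after k=3: 62713.0.
k=4: B_{8}/(8)! × [f^{(7)}(22) − f^{(7)}(9)] = −1/1209600 × (0.00000 − 0.00000) = 0.00000.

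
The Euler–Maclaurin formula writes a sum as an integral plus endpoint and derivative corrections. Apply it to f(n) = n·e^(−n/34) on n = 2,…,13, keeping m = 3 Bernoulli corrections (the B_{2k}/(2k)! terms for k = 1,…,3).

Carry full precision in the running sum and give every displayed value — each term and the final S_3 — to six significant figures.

The integral term ∫_2^13 x·e^(−x/34) dx = 63.8345.
Endpoint term: (f(2) + f(13))/2 = (1.88575 + 8.86930)/2 = 5.37753.
Running total after boundary: 69.2120.
Order-1 term: 1/12 · (0.421392 − 0.887410) = -0.0388348.
Running total after k=1: 69.1732.
Order-2 term: −1/720 · (0.00154490 − 0.00239892) = 1.18615e-06.
Running total after k=2: 69.1732.
Order-3 term: 1/30240 · (2.35750e-06 − 3.48633e-06) = -3.73290e-11.

S_3 ≈ 69.1732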